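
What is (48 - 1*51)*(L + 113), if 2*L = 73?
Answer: -897/2 ≈ -448.50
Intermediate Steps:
L = 73/2 (L = (½)*73 = 73/2 ≈ 36.500)
(48 - 1*51)*(L + 113) = (48 - 1*51)*(73/2 + 113) = (48 - 51)*(299/2) = -3*299/2 = -897/2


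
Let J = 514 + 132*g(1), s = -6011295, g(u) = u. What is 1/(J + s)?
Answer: -1/6010649 ≈ -1.6637e-7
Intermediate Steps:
J = 646 (J = 514 + 132*1 = 514 + 132 = 646)
1/(J + s) = 1/(646 - 6011295) = 1/(-6010649) = -1/6010649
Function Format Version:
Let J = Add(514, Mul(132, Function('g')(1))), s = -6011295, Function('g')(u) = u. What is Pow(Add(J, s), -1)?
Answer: Rational(-1, 6010649) ≈ -1.6637e-7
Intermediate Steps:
J = 646 (J = Add(514, Mul(132, 1)) = Add(514, 132) = 646)
Pow(Add(J, s), -1) = Pow(Add(646, -6011295), -1) = Pow(-6010649, -1) = Rational(-1, 6010649)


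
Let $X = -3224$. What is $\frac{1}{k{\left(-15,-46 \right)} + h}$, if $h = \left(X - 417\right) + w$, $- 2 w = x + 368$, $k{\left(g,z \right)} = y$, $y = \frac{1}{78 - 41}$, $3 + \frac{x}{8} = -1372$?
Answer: $\frac{37}{61976} \approx 0.00059701$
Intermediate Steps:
$x = -11000$ ($x = -24 + 8 \left(-1372\right) = -24 - 10976 = -11000$)
$y = \frac{1}{37} \approx 0.027027$
$k{\left(g,z \right)} = \frac{1}{37}$
$w = 5316$ ($w = - \frac{-11000 + 368}{2} = \left(- \frac{1}{2}\right) \left(-10632\right) = 5316$)
$h = 1675$ ($h = \left(-3224 - 417\right) + 5316 = -3641 + 5316 = 1675$)
$\frac{1}{k{\left(-15,-46 \right)} + h} = \frac{1}{\frac{1}{37} + 1675} = \frac{1}{\frac{61976}{37}} = \frac{37}{61976}$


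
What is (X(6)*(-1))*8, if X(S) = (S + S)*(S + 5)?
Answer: -1056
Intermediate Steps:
X(S) = 2*S*(5 + S) (X(S) = (2*S)*(5 + S) = 2*S*(5 + S))
(X(6)*(-1))*8 = ((2*6*(5 + 6))*(-1))*8 = ((2*6*11)*(-1))*8 = (132*(-1))*8 = -132*8 = -1056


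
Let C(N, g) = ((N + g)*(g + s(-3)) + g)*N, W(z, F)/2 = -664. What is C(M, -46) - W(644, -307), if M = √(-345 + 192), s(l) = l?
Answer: 8825 + 6624*I*√17 ≈ 8825.0 + 27311.0*I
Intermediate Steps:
M = 3*I*√17 (M = √(-153) = 3*I*√17 ≈ 12.369*I)
W(z, F) = -1328 (W(z, F) = 2*(-664) = -1328)
C(N, g) = N*(g + (-3 + g)*(N + g)) (C(N, g) = ((N + g)*(g - 3) + g)*N = ((N + g)*(-3 + g) + g)*N = ((-3 + g)*(N + g) + g)*N = (g + (-3 + g)*(N + g))*N = N*(g + (-3 + g)*(N + g)))
C(M, -46) - W(644, -307) = (3*I*√17)*((-46)² - 9*I*√17 - 2*(-46) + (3*I*√17)*(-46)) - 1*(-1328) = (3*I*√17)*(2116 - 9*I*√17 + 92 - 138*I*√17) + 1328 = (3*I*√17)*(2208 - 147*I*√17) + 1328 = 3*I*√17*(2208 - 147*I*√17) + 1328 = 1328 + 3*I*√17*(2208 - 147*I*√17)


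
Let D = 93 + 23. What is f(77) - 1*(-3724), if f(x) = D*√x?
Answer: 3724 + 116*√77 ≈ 4741.9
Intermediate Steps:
D = 116
f(x) = 116*√x
f(77) - 1*(-3724) = 116*√77 - 1*(-3724) = 116*√77 + 3724 = 3724 + 116*√77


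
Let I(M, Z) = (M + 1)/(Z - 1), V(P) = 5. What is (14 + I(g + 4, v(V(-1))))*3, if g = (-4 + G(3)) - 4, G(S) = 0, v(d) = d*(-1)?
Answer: 87/2 ≈ 43.500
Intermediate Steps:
v(d) = -d
g = -8 (g = (-4 + 0) - 4 = -4 - 4 = -8)
I(M, Z) = (1 + M)/(-1 + Z)
(14 + I(g + 4, v(V(-1))))*3 = (14 + (1 + (-8 + 4))/(-1 - 1*5))*3 = (14 + (1 - 4)/(-1 - 5))*3 = (14 - 3/(-6))*3 = (14 - 1/6*(-3))*3 = (14 + 1/2)*3 = (29/2)*3 = 87/2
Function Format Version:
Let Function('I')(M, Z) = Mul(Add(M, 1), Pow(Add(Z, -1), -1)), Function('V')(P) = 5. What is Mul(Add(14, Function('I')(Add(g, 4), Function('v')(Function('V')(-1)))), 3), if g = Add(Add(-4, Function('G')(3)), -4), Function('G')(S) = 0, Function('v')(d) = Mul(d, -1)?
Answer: Rational(87, 2) ≈ 43.500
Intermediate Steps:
Function('v')(d) = Mul(-1, d)
g = -8 (g = Add(Add(-4, 0), -4) = Add(-4, -4) = -8)
Function('I')(M, Z) = Mul(Pow(Add(-1, Z), -1), Add(1, M)) (Function('I')(M, Z) = Mul(Add(1, M), Pow(Add(-1, Z), -1)) = Mul(Pow(Add(-1, Z), -1), Add(1, M)))
Mul(Add(14, Function('I')(Add(g, 4), Function('v')(Function('V')(-1)))), 3) = Mul(Add(14, Mul(Pow(Add(-1, Mul(-1, 5)), -1), Add(1, Add(-8, 4)))), 3) = Mul(Add(14, Mul(Pow(Add(-1, -5), -1), Add(1, -4))), 3) = Mul(Add(14, Mul(Pow(-6, -1), -3)), 3) = Mul(Add(14, Mul(Rational(-1, 6), -3)), 3) = Mul(Add(14, Rational(1, 2)), 3) = Mul(Rational(29, 2), 3) = Rational(87, 2)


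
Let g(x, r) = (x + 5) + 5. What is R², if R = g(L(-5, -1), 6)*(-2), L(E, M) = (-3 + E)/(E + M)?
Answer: 4624/9 ≈ 513.78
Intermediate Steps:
L(E, M) = (-3 + E)/(E + M)
g(x, r) = 10 + x (g(x, r) = (5 + x) + 5 = 10 + x)
R = -68/3 (R = (10 + (-3 - 5)/(-5 - 1))*(-2) = (10 - 8/(-6))*(-2) = (10 - ⅙*(-8))*(-2) = (10 + 4/3)*(-2) = (34/3)*(-2) = -68/3 ≈ -22.667)
R² = (-68/3)² = 4624/9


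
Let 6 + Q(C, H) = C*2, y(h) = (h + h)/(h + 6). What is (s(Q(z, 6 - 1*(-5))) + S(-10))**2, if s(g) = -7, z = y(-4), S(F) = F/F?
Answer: 36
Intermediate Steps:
y(h) = 2*h/(6 + h) (y(h) = (2*h)/(6 + h) = 2*h/(6 + h))
S(F) = 1
z = -4 (z = 2*(-4)/(6 - 4) = 2*(-4)/2 = 2*(-4)*(1/2) = -4)
Q(C, H) = -6 + 2*C (Q(C, H) = -6 + C*2 = -6 + 2*C)
(s(Q(z, 6 - 1*(-5))) + S(-10))**2 = (-7 + 1)**2 = (-6)**2 = 36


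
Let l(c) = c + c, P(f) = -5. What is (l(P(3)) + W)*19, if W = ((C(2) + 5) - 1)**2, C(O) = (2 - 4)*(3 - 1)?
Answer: -190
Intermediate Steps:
C(O) = -4 (C(O) = -2*2 = -4)
W = 0 (W = ((-4 + 5) - 1)**2 = (1 - 1)**2 = 0**2 = 0)
l(c) = 2*c
(l(P(3)) + W)*19 = (2*(-5) + 0)*19 = (-10 + 0)*19 = -10*19 = -190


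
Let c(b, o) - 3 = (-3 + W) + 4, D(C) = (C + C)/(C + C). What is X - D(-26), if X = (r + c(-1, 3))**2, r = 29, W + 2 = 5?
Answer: 1295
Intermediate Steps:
W = 3 (W = -2 + 5 = 3)
D(C) = 1 (D(C) = (2*C)/((2*C)) = (2*C)*(1/(2*C)) = 1)
c(b, o) = 7 (c(b, o) = 3 + ((-3 + 3) + 4) = 3 + (0 + 4) = 3 + 4 = 7)
X = 1296 (X = (29 + 7)**2 = 36**2 = 1296)
X - D(-26) = 1296 - 1*1 = 1296 - 1 = 1295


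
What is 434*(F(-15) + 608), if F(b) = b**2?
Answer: 361522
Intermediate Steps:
434*(F(-15) + 608) = 434*((-15)**2 + 608) = 434*(225 + 608) = 434*833 = 361522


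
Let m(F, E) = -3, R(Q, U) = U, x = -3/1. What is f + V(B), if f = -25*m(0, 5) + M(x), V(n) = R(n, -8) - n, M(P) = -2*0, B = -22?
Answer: 89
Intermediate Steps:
x = -3 (x = -3*1 = -3)
M(P) = 0
V(n) = -8 - n
f = 75 (f = -25*(-3) + 0 = 75 + 0 = 75)
f + V(B) = 75 + (-8 - 1*(-22)) = 75 + (-8 + 22) = 75 + 14 = 89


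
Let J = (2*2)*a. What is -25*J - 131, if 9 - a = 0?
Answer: -1031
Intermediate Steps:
a = 9 (a = 9 - 1*0 = 9 + 0 = 9)
J = 36 (J = (2*2)*9 = 4*9 = 36)
-25*J - 131 = -25*36 - 131 = -900 - 131 = -1031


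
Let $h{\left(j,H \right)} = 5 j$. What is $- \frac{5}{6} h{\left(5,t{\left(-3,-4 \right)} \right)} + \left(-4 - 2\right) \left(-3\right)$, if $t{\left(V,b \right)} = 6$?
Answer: $- \frac{17}{6} \approx -2.8333$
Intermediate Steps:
$- \frac{5}{6} h{\left(5,t{\left(-3,-4 \right)} \right)} + \left(-4 - 2\right) \left(-3\right) = - \frac{5}{6} \cdot 5 \cdot 5 + \left(-4 - 2\right) \left(-3\right) = \left(-5\right) \frac{1}{6} \cdot 25 - -18 = \left(- \frac{5}{6}\right) 25 + 18 = - \frac{125}{6} + 18 = - \frac{17}{6}$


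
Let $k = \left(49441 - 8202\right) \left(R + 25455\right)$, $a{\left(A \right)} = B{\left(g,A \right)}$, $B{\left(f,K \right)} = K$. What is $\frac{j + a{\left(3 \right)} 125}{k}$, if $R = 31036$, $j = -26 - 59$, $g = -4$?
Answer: $\frac{290}{2329632349} \approx 1.2448 \cdot 10^{-7}$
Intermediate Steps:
$a{\left(A \right)} = A$
$j = -85$
$k = 2329632349$ ($k = \left(49441 - 8202\right) \left(31036 + 25455\right) = 41239 \cdot 56491 = 2329632349$)
$\frac{j + a{\left(3 \right)} 125}{k} = \frac{-85 + 3 \cdot 125}{2329632349} = \left(-85 + 375\right) \frac{1}{2329632349} = 290 \cdot \frac{1}{2329632349} = \frac{290}{2329632349}$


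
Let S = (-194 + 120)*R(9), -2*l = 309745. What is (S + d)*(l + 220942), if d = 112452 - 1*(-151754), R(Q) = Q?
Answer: 17411956030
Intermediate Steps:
l = -309745/2 (l = -½*309745 = -309745/2 ≈ -1.5487e+5)
S = -666 (S = (-194 + 120)*9 = -74*9 = -666)
d = 264206 (d = 112452 + 151754 = 264206)
(S + d)*(l + 220942) = (-666 + 264206)*(-309745/2 + 220942) = 263540*(132139/2) = 17411956030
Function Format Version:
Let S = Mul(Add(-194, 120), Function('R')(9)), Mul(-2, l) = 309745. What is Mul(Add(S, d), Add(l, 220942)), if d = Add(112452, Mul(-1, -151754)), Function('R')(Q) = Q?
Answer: 17411956030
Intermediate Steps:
l = Rational(-309745, 2) (l = Mul(Rational(-1, 2), 309745) = Rational(-309745, 2) ≈ -1.5487e+5)
S = -666 (S = Mul(Add(-194, 120), 9) = Mul(-74, 9) = -666)
d = 264206 (d = Add(112452, 151754) = 264206)
Mul(Add(S, d), Add(l, 220942)) = Mul(Add(-666, 264206), Add(Rational(-309745, 2), 220942)) = Mul(263540, Rational(132139, 2)) = 17411956030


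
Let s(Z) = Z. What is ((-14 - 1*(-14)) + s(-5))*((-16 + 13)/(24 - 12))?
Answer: 5/4 ≈ 1.2500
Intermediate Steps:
((-14 - 1*(-14)) + s(-5))*((-16 + 13)/(24 - 12)) = ((-14 - 1*(-14)) - 5)*((-16 + 13)/(24 - 12)) = ((-14 + 14) - 5)*(-3/12) = (0 - 5)*(-3*1/12) = -5*(-¼) = 5/4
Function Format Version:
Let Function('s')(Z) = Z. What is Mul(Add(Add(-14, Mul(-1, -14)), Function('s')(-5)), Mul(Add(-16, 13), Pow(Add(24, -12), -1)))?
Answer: Rational(5, 4) ≈ 1.2500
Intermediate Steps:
Mul(Add(Add(-14, Mul(-1, -14)), Function('s')(-5)), Mul(Add(-16, 13), Pow(Add(24, -12), -1))) = Mul(Add(Add(-14, Mul(-1, -14)), -5), Mul(Add(-16, 13), Pow(Add(24, -12), -1))) = Mul(Add(Add(-14, 14), -5), Mul(-3, Pow(12, -1))) = Mul(Add(0, -5), Mul(-3, Rational(1, 12))) = Mul(-5, Rational(-1, 4)) = Rational(5, 4)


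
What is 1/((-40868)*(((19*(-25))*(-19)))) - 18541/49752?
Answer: -1709636420363/4587553560600 ≈ -0.37267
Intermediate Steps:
1/((-40868)*(((19*(-25))*(-19)))) - 18541/49752 = -1/(40868*((-475*(-19)))) - 18541*1/49752 = -1/40868/9025 - 18541/49752 = -1/40868*1/9025 - 18541/49752 = -1/368833700 - 18541/49752 = -1709636420363/4587553560600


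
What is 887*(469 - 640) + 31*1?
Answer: -151646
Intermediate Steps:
887*(469 - 640) + 31*1 = 887*(-171) + 31 = -151677 + 31 = -151646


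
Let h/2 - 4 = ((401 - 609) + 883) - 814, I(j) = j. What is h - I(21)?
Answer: -291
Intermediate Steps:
h = -270 (h = 8 + 2*(((401 - 609) + 883) - 814) = 8 + 2*((-208 + 883) - 814) = 8 + 2*(675 - 814) = 8 + 2*(-139) = 8 - 278 = -270)
h - I(21) = -270 - 1*21 = -270 - 21 = -291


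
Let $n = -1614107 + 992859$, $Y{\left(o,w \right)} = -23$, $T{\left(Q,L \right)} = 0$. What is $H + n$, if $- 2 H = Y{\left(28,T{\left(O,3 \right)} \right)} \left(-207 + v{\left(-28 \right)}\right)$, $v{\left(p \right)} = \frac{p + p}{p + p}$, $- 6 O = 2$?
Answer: $-623617$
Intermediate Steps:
$O = - \frac{1}{3}$ ($O = \left(- \frac{1}{6}\right) 2 = - \frac{1}{3} \approx -0.33333$)
$v{\left(p \right)} = 1$ ($v{\left(p \right)} = \frac{2 p}{2 p} = 2 p \frac{1}{2 p} = 1$)
$H = -2369$ ($H = - \frac{\left(-23\right) \left(-207 + 1\right)}{2} = - \frac{\left(-23\right) \left(-206\right)}{2} = \left(- \frac{1}{2}\right) 4738 = -2369$)
$n = -621248$
$H + n = -2369 - 621248 = -623617$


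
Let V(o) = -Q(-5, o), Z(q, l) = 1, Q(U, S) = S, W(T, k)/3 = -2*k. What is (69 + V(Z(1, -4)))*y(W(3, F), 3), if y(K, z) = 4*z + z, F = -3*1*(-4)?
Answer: 1020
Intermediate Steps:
F = 12 (F = -3*(-4) = 12)
W(T, k) = -6*k (W(T, k) = 3*(-2*k) = -6*k)
y(K, z) = 5*z
V(o) = -o
(69 + V(Z(1, -4)))*y(W(3, F), 3) = (69 - 1*1)*(5*3) = (69 - 1)*15 = 68*15 = 1020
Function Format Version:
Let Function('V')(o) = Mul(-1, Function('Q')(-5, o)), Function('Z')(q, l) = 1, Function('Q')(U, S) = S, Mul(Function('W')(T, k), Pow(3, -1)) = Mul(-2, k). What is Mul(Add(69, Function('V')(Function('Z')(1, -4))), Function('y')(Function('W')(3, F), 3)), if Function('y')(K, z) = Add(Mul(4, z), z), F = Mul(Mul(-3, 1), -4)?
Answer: 1020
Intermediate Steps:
F = 12 (F = Mul(-3, -4) = 12)
Function('W')(T, k) = Mul(-6, k) (Function('W')(T, k) = Mul(3, Mul(-2, k)) = Mul(-6, k))
Function('y')(K, z) = Mul(5, z)
Function('V')(o) = Mul(-1, o)
Mul(Add(69, Function('V')(Function('Z')(1, -4))), Function('y')(Function('W')(3, F), 3)) = Mul(Add(69, Mul(-1, 1)), Mul(5, 3)) = Mul(Add(69, -1), 15) = Mul(68, 15) = 1020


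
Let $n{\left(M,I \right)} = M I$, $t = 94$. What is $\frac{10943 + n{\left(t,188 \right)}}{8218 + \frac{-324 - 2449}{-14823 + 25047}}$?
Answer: $\frac{292559760}{84018059} \approx 3.4821$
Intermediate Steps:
$n{\left(M,I \right)} = I M$
$\frac{10943 + n{\left(t,188 \right)}}{8218 + \frac{-324 - 2449}{-14823 + 25047}} = \frac{10943 + 188 \cdot 94}{8218 + \frac{-324 - 2449}{-14823 + 25047}} = \frac{10943 + 17672}{8218 - \frac{2773}{10224}} = \frac{28615}{8218 - \frac{2773}{10224}} = \frac{28615}{\frac{84018059}{10224}} = 28615 \cdot \frac{10224}{84018059} = \frac{292559760}{84018059}$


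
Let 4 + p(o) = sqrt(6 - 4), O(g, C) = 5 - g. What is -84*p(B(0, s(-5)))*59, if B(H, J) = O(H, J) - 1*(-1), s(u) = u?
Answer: 19824 - 4956*sqrt(2) ≈ 12815.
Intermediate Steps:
B(H, J) = 6 - H (B(H, J) = (5 - H) - 1*(-1) = (5 - H) + 1 = 6 - H)
p(o) = -4 + sqrt(2) (p(o) = -4 + sqrt(6 - 4) = -4 + sqrt(2))
-84*p(B(0, s(-5)))*59 = -84*(-4 + sqrt(2))*59 = (336 - 84*sqrt(2))*59 = 19824 - 4956*sqrt(2)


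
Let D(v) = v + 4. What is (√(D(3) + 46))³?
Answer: 53*√53 ≈ 385.85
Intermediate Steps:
D(v) = 4 + v
(√(D(3) + 46))³ = (√((4 + 3) + 46))³ = (√(7 + 46))³ = (√53)³ = 53*√53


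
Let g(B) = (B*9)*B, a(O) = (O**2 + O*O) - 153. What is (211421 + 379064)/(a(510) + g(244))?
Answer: 590485/1055871 ≈ 0.55924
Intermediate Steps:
a(O) = -153 + 2*O**2 (a(O) = (O**2 + O**2) - 153 = 2*O**2 - 153 = -153 + 2*O**2)
g(B) = 9*B**2 (g(B) = (9*B)*B = 9*B**2)
(211421 + 379064)/(a(510) + g(244)) = (211421 + 379064)/((-153 + 2*510**2) + 9*244**2) = 590485/((-153 + 2*260100) + 9*59536) = 590485/((-153 + 520200) + 535824) = 590485/(520047 + 535824) = 590485/1055871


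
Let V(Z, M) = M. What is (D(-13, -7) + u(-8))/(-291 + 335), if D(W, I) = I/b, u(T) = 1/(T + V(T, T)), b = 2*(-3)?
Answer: 53/2112 ≈ 0.025095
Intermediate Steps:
b = -6
u(T) = 1/(2*T) (u(T) = 1/(T + T) = 1/(2*T))
D(W, I) = -I/6 (D(W, I) = I/(-6) = I*(-⅙) = -I/6)
(D(-13, -7) + u(-8))/(-291 + 335) = (-⅙*(-7) + (½)/(-8))/(-291 + 335) = (7/6 + (½)*(-⅛))/44 = (7/6 - 1/16)*(1/44) = (53/48)*(1/44) = 53/2112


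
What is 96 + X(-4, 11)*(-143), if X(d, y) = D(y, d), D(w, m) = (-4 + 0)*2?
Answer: 1240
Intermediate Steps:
D(w, m) = -8 (D(w, m) = -4*2 = -8)
X(d, y) = -8
96 + X(-4, 11)*(-143) = 96 - 8*(-143) = 96 + 1144 = 1240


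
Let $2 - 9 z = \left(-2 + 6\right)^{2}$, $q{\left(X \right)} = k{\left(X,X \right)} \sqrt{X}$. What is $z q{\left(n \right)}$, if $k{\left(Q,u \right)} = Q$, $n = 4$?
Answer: $- \frac{112}{9} \approx -12.444$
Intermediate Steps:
$q{\left(X \right)} = X^{\frac{3}{2}}$ ($q{\left(X \right)} = X \sqrt{X} = X^{\frac{3}{2}}$)
$z = - \frac{14}{9}$ ($z = \frac{2}{9} - \frac{\left(-2 + 6\right)^{2}}{9} = \frac{2}{9} - \frac{4^{2}}{9} = \frac{2}{9} - \frac{16}{9} = - \frac{14}{9} \approx -1.5556$)
$z q{\left(n \right)} = - \frac{14 \cdot 4^{\frac{3}{2}}}{9} = \left(- \frac{14}{9}\right) 8 = - \frac{112}{9}$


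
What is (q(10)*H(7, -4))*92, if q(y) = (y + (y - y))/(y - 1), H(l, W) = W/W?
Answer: 920/9 ≈ 102.22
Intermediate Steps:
H(l, W) = 1
q(y) = y/(-1 + y) (q(y) = (y + 0)/(-1 + y) = y/(-1 + y))
(q(10)*H(7, -4))*92 = ((10/(-1 + 10))*1)*92 = ((10/9)*1)*92 = (10/9)*92 = 920/9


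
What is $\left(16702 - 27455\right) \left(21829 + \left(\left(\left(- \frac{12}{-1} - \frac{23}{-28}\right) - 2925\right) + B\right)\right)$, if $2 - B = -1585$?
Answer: $- \frac{6173372571}{28} \approx -2.2048 \cdot 10^{8}$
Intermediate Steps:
$B = 1587$ ($B = 2 - -1585 = 2 + 1585 = 1587$)
$\left(16702 - 27455\right) \left(21829 + \left(\left(\left(- \frac{12}{-1} - \frac{23}{-28}\right) - 2925\right) + B\right)\right) = \left(16702 - 27455\right) \left(21829 + \left(\left(\left(- \frac{12}{-1} - \frac{23}{-28}\right) - 2925\right) + 1587\right)\right) = - 10753 \left(21829 + \left(\left(\left(\left(-12\right) \left(-1\right) - - \frac{23}{28}\right) - 2925\right) + 1587\right)\right) = - 10753 \left(21829 + \left(\left(\left(12 + \frac{23}{28}\right) - 2925\right) + 1587\right)\right) = - 10753 \left(21829 + \left(\left(\frac{359}{28} - 2925\right) + 1587\right)\right) = - 10753 \left(21829 + \left(- \frac{81541}{28} + 1587\right)\right) = - 10753 \left(21829 - \frac{37105}{28}\right) = \left(-10753\right) \frac{574107}{28} = - \frac{6173372571}{28}$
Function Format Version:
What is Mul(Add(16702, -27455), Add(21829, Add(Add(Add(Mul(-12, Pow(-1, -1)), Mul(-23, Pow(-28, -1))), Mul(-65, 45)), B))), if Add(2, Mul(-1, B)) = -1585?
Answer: Rational(-6173372571, 28) ≈ -2.2048e+8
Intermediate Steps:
B = 1587 (B = Add(2, Mul(-1, -1585)) = Add(2, 1585) = 1587)
Mul(Add(16702, -27455), Add(21829, Add(Add(Add(Mul(-12, Pow(-1, -1)), Mul(-23, Pow(-28, -1))), Mul(-65, 45)), B))) = Mul(Add(16702, -27455), Add(21829, Add(Add(Add(Mul(-12, Pow(-1, -1)), Mul(-23, Pow(-28, -1))), Mul(-65, 45)), 1587))) = Mul(-10753, Add(21829, Add(Add(Add(Mul(-12, -1), Mul(-23, Rational(-1, 28))), -2925), 1587))) = Mul(-10753, Add(21829, Add(Add(Add(12, Rational(23, 28)), -2925), 1587))) = Mul(-10753, Add(21829, Add(Add(Rational(359, 28), -2925), 1587))) = Mul(-10753, Add(21829, Add(Rational(-81541, 28), 1587))) = Mul(-10753, Add(21829, Rational(-37105, 28))) = Mul(-10753, Rational(574107, 28)) = Rational(-6173372571, 28)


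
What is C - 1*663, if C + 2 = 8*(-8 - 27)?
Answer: -945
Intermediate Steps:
C = -282 (C = -2 + 8*(-8 - 27) = -2 + 8*(-35) = -2 - 280 = -282)
C - 1*663 = -282 - 1*663 = -282 - 663 = -945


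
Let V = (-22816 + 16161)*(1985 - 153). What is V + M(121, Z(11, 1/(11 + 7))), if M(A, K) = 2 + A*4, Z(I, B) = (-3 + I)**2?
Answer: -12191474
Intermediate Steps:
M(A, K) = 2 + 4*A
V = -12191960 (V = -6655*1832 = -12191960)
V + M(121, Z(11, 1/(11 + 7))) = -12191960 + (2 + 4*121) = -12191960 + (2 + 484) = -12191960 + 486 = -12191474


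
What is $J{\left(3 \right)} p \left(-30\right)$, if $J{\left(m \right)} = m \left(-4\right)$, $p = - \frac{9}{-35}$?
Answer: $\frac{648}{7} \approx 92.571$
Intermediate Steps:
$p = \frac{9}{35}$ ($p = \left(-9\right) \left(- \frac{1}{35}\right) = \frac{9}{35} \approx 0.25714$)
$J{\left(m \right)} = - 4 m$
$J{\left(3 \right)} p \left(-30\right) = \left(-4\right) 3 \cdot \frac{9}{35} \left(-30\right) = \left(-12\right) \frac{9}{35} \left(-30\right) = \left(- \frac{108}{35}\right) \left(-30\right) = \frac{648}{7}$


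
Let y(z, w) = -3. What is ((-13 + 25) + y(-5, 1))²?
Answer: 81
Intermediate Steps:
((-13 + 25) + y(-5, 1))² = ((-13 + 25) - 3)² = (12 - 3)² = 9² = 81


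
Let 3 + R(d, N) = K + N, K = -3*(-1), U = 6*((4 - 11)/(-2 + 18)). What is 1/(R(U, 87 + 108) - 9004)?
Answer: -1/8809 ≈ -0.00011352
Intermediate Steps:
U = -21/8 (U = 6*(-7/16) = -21/8 ≈ -2.6250)
K = 3
R(d, N) = N (R(d, N) = -3 + (3 + N) = N)
1/(R(U, 87 + 108) - 9004) = 1/((87 + 108) - 9004) = 1/(195 - 9004) = 1/(-8809) = -1/8809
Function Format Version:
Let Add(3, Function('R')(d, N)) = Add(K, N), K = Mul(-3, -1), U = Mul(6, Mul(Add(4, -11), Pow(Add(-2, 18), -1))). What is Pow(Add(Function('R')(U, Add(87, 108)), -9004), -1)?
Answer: Rational(-1, 8809) ≈ -0.00011352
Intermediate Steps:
U = Rational(-21, 8) (U = Mul(6, Mul(-7, Pow(16, -1))) = Mul(6, Mul(-7, Rational(1, 16))) = Mul(6, Rational(-7, 16)) = Rational(-21, 8) ≈ -2.6250)
K = 3
Function('R')(d, N) = N (Function('R')(d, N) = Add(-3, Add(3, N)) = N)
Pow(Add(Function('R')(U, Add(87, 108)), -9004), -1) = Pow(Add(Add(87, 108), -9004), -1) = Pow(Add(195, -9004), -1) = Pow(-8809, -1) = Rational(-1, 8809)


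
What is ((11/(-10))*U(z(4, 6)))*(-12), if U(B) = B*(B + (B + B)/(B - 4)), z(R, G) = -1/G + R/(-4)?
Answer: 10241/930 ≈ 11.012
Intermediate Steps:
z(R, G) = -1/G - R/4 (z(R, G) = -1/G + R*(-1/4) = -1/G - R/4)
U(B) = B*(B + 2*B/(-4 + B)) (U(B) = B*(B + (2*B)/(-4 + B)) = B*(B + 2*B/(-4 + B)))
((11/(-10))*U(z(4, 6)))*(-12) = ((11/(-10))*((-1/6 - 1/4*4)**2*(-2 + (-1/6 - 1/4*4))/(-4 + (-1/6 - 1/4*4))))*(-12) = ((11*(-1/10))*((-1*1/6 - 1)**2*(-2 + (-1*1/6 - 1))/(-4 + (-1*1/6 - 1))))*(-12) = -11*(-1/6 - 1)**2*(-2 + (-1/6 - 1))/(10*(-4 + (-1/6 - 1)))*(-12) = -11*(-7/6)**2*(-2 - 7/6)/(10*(-4 - 7/6))*(-12) = -539*(-19)/(360*(-31/6)*6)*(-12) = -539*(-6)*(-19)/(360*31*6)*(-12) = -11/10*931/1116*(-12) = -10241/11160*(-12) = 10241/930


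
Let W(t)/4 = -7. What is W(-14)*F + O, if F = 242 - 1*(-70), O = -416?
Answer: -9152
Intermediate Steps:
W(t) = -28 (W(t) = 4*(-7) = -28)
F = 312 (F = 242 + 70 = 312)
W(-14)*F + O = -28*312 - 416 = -8736 - 416 = -9152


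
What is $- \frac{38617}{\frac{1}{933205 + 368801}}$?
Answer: $-50279565702$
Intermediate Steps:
$- \frac{38617}{\frac{1}{933205 + 368801}} = - \frac{38617}{\frac{1}{1302006}} = - 38617 \frac{1}{\frac{1}{1302006}} = \left(-38617\right) 1302006 = -50279565702$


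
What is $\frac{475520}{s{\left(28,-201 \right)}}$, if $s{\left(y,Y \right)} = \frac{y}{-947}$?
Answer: $- \frac{112579360}{7} \approx -1.6083 \cdot 10^{7}$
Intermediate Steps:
$s{\left(y,Y \right)} = - \frac{y}{947}$ ($s{\left(y,Y \right)} = y \left(- \frac{1}{947}\right) = - \frac{y}{947}$)
$\frac{475520}{s{\left(28,-201 \right)}} = \frac{475520}{\left(- \frac{1}{947}\right) 28} = \frac{475520}{- \frac{28}{947}} = 475520 \left(- \frac{947}{28}\right) = - \frac{112579360}{7}$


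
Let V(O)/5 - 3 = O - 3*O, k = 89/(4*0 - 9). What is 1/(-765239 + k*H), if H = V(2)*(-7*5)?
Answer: -9/6902726 ≈ -1.3038e-6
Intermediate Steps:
k = -89/9 (k = 89/(0 - 9) = 89/(-9) = 89*(-⅑) = -89/9 ≈ -9.8889)
V(O) = 15 - 10*O (V(O) = 15 + 5*(O - 3*O) = 15 + 5*(-2*O) = 15 - 10*O)
H = 175 (H = (15 - 10*2)*(-7*5) = (15 - 20)*(-35) = -5*(-35) = 175)
1/(-765239 + k*H) = 1/(-765239 - 89/9*175) = 1/(-765239 - 15575/9) = 1/(-6902726/9) = -9/6902726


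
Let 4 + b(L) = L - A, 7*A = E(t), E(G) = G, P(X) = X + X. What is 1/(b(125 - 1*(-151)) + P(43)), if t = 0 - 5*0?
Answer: 1/358 ≈ 0.0027933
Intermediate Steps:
P(X) = 2*X
t = 0 (t = 0 + 0 = 0)
A = 0 (A = (⅐)*0 = 0)
b(L) = -4 + L (b(L) = -4 + (L - 1*0) = -4 + (L + 0) = -4 + L)
1/(b(125 - 1*(-151)) + P(43)) = 1/((-4 + (125 - 1*(-151))) + 2*43) = 1/((-4 + (125 + 151)) + 86) = 1/((-4 + 276) + 86) = 1/(272 + 86) = 1/358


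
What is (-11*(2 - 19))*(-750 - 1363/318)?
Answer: -44854381/318 ≈ -1.4105e+5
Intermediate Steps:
(-11*(2 - 19))*(-750 - 1363/318) = (-11*(-17))*(-750 - 1363*1/318) = 187*(-750 - 1363/318) = 187*(-239863/318) = -44854381/318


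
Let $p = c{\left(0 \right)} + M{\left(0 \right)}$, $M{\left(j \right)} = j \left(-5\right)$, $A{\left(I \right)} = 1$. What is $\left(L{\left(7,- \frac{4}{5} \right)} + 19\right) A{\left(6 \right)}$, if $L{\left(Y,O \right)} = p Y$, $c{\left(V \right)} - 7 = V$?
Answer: $68$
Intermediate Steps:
$c{\left(V \right)} = 7 + V$
$M{\left(j \right)} = - 5 j$
$p = 7$ ($p = \left(7 + 0\right) - 0 = 7 + 0 = 7$)
$L{\left(Y,O \right)} = 7 Y$
$\left(L{\left(7,- \frac{4}{5} \right)} + 19\right) A{\left(6 \right)} = \left(7 \cdot 7 + 19\right) 1 = \left(49 + 19\right) 1 = 68 \cdot 1 = 68$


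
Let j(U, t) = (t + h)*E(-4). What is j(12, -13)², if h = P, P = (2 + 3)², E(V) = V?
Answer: 2304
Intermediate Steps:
P = 25 (P = 5² = 25)
h = 25
j(U, t) = -100 - 4*t (j(U, t) = (t + 25)*(-4) = (25 + t)*(-4) = -100 - 4*t)
j(12, -13)² = (-100 - 4*(-13))² = (-100 + 52)² = (-48)² = 2304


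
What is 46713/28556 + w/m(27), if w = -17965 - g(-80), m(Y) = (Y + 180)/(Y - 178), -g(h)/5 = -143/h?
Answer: 309741684097/23644368 ≈ 13100.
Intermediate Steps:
g(h) = 715/h (g(h) = -(-715)/h = 715/h)
m(Y) = (180 + Y)/(-178 + Y)
w = -287297/16 (w = -17965 - 715/(-80) = -17965 - 715*(-1)/80 = -17965 - 1*(-143/16) = -17965 + 143/16 = -287297/16 ≈ -17956.)
46713/28556 + w/m(27) = 46713/28556 - 287297*(-178 + 27)/(180 + 27)/16 = 46713*(1/28556) - 287297/(16*(207/(-151))) = 46713/28556 - 287297/(16*((-1/151*207))) = 46713/28556 - 287297/(16*(-207/151)) = 46713/28556 - 287297/16*(-151/207) = 46713/28556 + 43381847/3312 = 309741684097/23644368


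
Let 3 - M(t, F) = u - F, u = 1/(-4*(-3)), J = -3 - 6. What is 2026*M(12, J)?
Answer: -73949/6 ≈ -12325.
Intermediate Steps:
J = -9
u = 1/12 ≈ 0.083333
M(t, F) = 35/12 + F (M(t, F) = 3 - (1/12 - F) = 3 + (-1/12 + F) = 35/12 + F)
2026*M(12, J) = 2026*(35/12 - 9) = 2026*(-73/12) = -73949/6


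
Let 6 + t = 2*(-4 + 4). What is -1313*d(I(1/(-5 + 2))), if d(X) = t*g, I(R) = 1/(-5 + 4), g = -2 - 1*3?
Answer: -39390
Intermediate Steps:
g = -5 (g = -2 - 3 = -5)
I(R) = -1 (I(R) = 1/(-1) = -1)
t = -6 (t = -6 + 2*(-4 + 4) = -6 + 2*0 = -6 + 0 = -6)
d(X) = 30 (d(X) = -6*(-5) = 30)
-1313*d(I(1/(-5 + 2))) = -1313*30 = -39390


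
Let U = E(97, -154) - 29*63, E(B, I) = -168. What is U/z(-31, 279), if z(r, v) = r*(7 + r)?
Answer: -665/248 ≈ -2.6814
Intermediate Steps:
U = -1995 (U = -168 - 29*63 = -168 - 1827 = -1995)
U/z(-31, 279) = -1995*(-1/(31*(7 - 31))) = -1995/((-31*(-24))) = -1995/744 = -1995*1/744 = -665/248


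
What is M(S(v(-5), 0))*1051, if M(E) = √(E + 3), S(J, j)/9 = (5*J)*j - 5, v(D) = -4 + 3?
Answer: 1051*I*√42 ≈ 6811.3*I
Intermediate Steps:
v(D) = -1
S(J, j) = -45 + 45*J*j (S(J, j) = 9*((5*J)*j - 5) = 9*(5*J*j - 5) = 9*(-5 + 5*J*j) = -45 + 45*J*j)
M(E) = √(3 + E)
M(S(v(-5), 0))*1051 = √(3 + (-45 + 45*(-1)*0))*1051 = √(3 + (-45 + 0))*1051 = √(3 - 45)*1051 = √(-42)*1051 = (I*√42)*1051 = 1051*I*√42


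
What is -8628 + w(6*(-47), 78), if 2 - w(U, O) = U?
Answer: -8344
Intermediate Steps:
w(U, O) = 2 - U
-8628 + w(6*(-47), 78) = -8628 + (2 - 6*(-47)) = -8628 + (2 - 1*(-282)) = -8628 + (2 + 282) = -8628 + 284 = -8344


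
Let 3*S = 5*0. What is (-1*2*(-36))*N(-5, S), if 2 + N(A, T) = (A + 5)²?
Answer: -144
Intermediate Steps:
S = 0 (S = (5*0)/3 = (⅓)*0 = 0)
N(A, T) = -2 + (5 + A)² (N(A, T) = -2 + (A + 5)² = -2 + (5 + A)²)
(-1*2*(-36))*N(-5, S) = (-1*2*(-36))*(-2 + (5 - 5)²) = (-2*(-36))*(-2 + 0²) = 72*(-2 + 0) = 72*(-2) = -144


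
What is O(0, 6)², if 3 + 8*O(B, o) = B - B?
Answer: 9/64 ≈ 0.14063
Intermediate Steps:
O(B, o) = -3/8 (O(B, o) = -3/8 + (B - B)/8 = -3/8 + (⅛)*0 = -3/8 + 0 = -3/8)
O(0, 6)² = (-3/8)² = 9/64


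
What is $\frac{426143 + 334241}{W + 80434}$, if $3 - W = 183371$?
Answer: $- \frac{380192}{51467} \approx -7.3871$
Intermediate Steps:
$W = -183368$ ($W = 3 - 183371 = -183368$)
$\frac{426143 + 334241}{W + 80434} = \frac{426143 + 334241}{-183368 + 80434} = \frac{760384}{-102934} = 760384 \left(- \frac{1}{102934}\right) = - \frac{380192}{51467}$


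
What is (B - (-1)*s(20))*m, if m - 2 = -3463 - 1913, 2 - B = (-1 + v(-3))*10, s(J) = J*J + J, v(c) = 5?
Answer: -2052868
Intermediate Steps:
s(J) = J + J² (s(J) = J² + J = J + J²)
B = -38 (B = 2 - (-1 + 5)*10 = 2 - 4*10 = 2 - 1*40 = 2 - 40 = -38)
m = -5374 (m = 2 + (-3463 - 1913) = 2 - 5376 = -5374)
(B - (-1)*s(20))*m = (-38 - (-1)*20*(1 + 20))*(-5374) = (-38 - (-1)*20*21)*(-5374) = (-38 - (-1)*420)*(-5374) = (-38 - 1*(-420))*(-5374) = (-38 + 420)*(-5374) = 382*(-5374) = -2052868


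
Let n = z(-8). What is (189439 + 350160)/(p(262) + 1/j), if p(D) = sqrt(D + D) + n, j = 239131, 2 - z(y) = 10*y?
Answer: 2530211181672564467/354538577215685 - 61712464698480878*sqrt(131)/354538577215685 ≈ 5144.4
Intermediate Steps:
z(y) = 2 - 10*y
n = 82 (n = 2 - 10*(-8) = 2 + 80 = 82)
p(D) = 82 + sqrt(2)*sqrt(D) (p(D) = sqrt(D + D) + 82 = sqrt(2*D) + 82 = sqrt(2)*sqrt(D) + 82 = 82 + sqrt(2)*sqrt(D))
(189439 + 350160)/(p(262) + 1/j) = (189439 + 350160)/((82 + sqrt(2)*sqrt(262)) + 1/239131) = 539599/((82 + 2*sqrt(131)) + 1/239131) = 539599/(19608743/239131 + 2*sqrt(131))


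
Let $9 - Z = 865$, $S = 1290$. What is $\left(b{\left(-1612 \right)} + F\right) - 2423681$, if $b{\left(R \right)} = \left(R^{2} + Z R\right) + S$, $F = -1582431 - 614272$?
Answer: $-640678$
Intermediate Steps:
$F = -2196703$
$Z = -856$ ($Z = 9 - 865 = -856$)
$b{\left(R \right)} = 1290 + R^{2} - 856 R$ ($b{\left(R \right)} = \left(R^{2} - 856 R\right) + 1290 = 1290 + R^{2} - 856 R$)
$\left(b{\left(-1612 \right)} + F\right) - 2423681 = \left(\left(1290 + \left(-1612\right)^{2} - -1379872\right) - 2196703\right) - 2423681 = \left(\left(1290 + 2598544 + 1379872\right) - 2196703\right) - 2423681 = \left(3979706 - 2196703\right) - 2423681 = 1783003 - 2423681 = -640678$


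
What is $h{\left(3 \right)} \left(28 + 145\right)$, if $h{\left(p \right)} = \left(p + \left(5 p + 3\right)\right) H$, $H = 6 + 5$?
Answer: $39963$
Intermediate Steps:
$H = 11$
$h{\left(p \right)} = 33 + 66 p$ ($h{\left(p \right)} = \left(p + \left(5 p + 3\right)\right) 11 = \left(p + \left(3 + 5 p\right)\right) 11 = \left(3 + 6 p\right) 11 = 33 + 66 p$)
$h{\left(3 \right)} \left(28 + 145\right) = \left(33 + 66 \cdot 3\right) \left(28 + 145\right) = \left(33 + 198\right) 173 = 231 \cdot 173 = 39963$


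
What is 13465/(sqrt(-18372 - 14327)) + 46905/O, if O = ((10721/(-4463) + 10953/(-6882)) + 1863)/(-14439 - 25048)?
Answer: -18962412091733670/19032732899 - 13465*I*sqrt(32699)/32699 ≈ -9.9631e+5 - 74.463*I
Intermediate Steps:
O = -19032732899/404272723414 (O = ((10721*(-1/4463) + 10953*(-1/6882)) + 1863)/(-39487) = ((-10721/4463 - 3651/2294) + 1863)*(-1/39487) = (-40888387/10238122 + 1863)*(-1/39487) = (19032732899/10238122)*(-1/39487) = -19032732899/404272723414 ≈ -0.047079)
13465/(sqrt(-18372 - 14327)) + 46905/O = 13465/(sqrt(-18372 - 14327)) + 46905/(-19032732899/404272723414) = 13465/(sqrt(-32699)) + 46905*(-404272723414/19032732899) = 13465/((I*sqrt(32699))) - 18962412091733670/19032732899 = 13465*(-I*sqrt(32699)/32699) - 18962412091733670/19032732899 = -13465*I*sqrt(32699)/32699 - 18962412091733670/19032732899 = -18962412091733670/19032732899 - 13465*I*sqrt(32699)/32699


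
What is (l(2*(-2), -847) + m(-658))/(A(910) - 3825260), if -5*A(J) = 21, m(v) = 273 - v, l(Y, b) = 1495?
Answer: -12130/19126321 ≈ -0.00063420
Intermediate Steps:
A(J) = -21/5 (A(J) = -1/5*21 = -21/5)
(l(2*(-2), -847) + m(-658))/(A(910) - 3825260) = (1495 + (273 - 1*(-658)))/(-21/5 - 3825260) = (1495 + (273 + 658))/(-19126321/5) = (1495 + 931)*(-5/19126321) = 2426*(-5/19126321) = -12130/19126321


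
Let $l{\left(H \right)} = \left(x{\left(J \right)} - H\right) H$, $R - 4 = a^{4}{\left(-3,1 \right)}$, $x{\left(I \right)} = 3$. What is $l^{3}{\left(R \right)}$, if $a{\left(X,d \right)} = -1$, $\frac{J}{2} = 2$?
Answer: $-1000$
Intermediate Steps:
$J = 4$ ($J = 2 \cdot 2 = 4$)
$R = 5$ ($R = 4 + \left(-1\right)^{4} = 4 + 1 = 5$)
$l{\left(H \right)} = H \left(3 - H\right)$ ($l{\left(H \right)} = \left(3 - H\right) H = H \left(3 - H\right)$)
$l^{3}{\left(R \right)} = \left(5 \left(3 - 5\right)\right)^{3} = \left(5 \left(-2\right)\right)^{3} = \left(-10\right)^{3} = -1000$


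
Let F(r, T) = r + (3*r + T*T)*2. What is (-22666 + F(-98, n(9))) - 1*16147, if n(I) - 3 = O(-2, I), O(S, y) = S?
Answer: -39497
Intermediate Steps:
n(I) = 1 (n(I) = 3 - 2 = 1)
F(r, T) = 2*T² + 7*r (F(r, T) = r + (3*r + T²)*2 = r + (T² + 3*r)*2 = r + (2*T² + 6*r) = 2*T² + 7*r)
(-22666 + F(-98, n(9))) - 1*16147 = (-22666 + (2*1² + 7*(-98))) - 1*16147 = (-22666 + (2*1 - 686)) - 16147 = (-22666 + (2 - 686)) - 16147 = (-22666 - 684) - 16147 = -23350 - 16147 = -39497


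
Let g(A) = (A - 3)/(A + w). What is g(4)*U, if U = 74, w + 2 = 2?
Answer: 37/2 ≈ 18.500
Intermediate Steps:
w = 0 (w = -2 + 2 = 0)
g(A) = (-3 + A)/A (g(A) = (A - 3)/(A + 0) = (-3 + A)/A)
g(4)*U = ((-3 + 4)/4)*74 = ((¼)*1)*74 = (¼)*74 = 37/2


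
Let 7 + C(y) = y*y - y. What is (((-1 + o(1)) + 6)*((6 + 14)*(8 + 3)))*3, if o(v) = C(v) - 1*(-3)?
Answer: 660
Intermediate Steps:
C(y) = -7 + y**2 - y (C(y) = -7 + (y*y - y) = -7 + (y**2 - y) = -7 + y**2 - y)
o(v) = -4 + v**2 - v (o(v) = (-7 + v**2 - v) - 1*(-3) = (-7 + v**2 - v) + 3 = -4 + v**2 - v)
(((-1 + o(1)) + 6)*((6 + 14)*(8 + 3)))*3 = (((-1 + (-4 + 1**2 - 1*1)) + 6)*((6 + 14)*(8 + 3)))*3 = (((-1 + (-4 + 1 - 1)) + 6)*(20*11))*3 = (((-1 - 4) + 6)*220)*3 = ((-5 + 6)*220)*3 = (1*220)*3 = 220*3 = 660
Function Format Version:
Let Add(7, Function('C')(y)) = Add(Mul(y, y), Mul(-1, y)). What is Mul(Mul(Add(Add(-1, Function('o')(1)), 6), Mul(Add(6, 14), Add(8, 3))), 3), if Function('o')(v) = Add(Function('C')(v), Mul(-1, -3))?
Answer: 660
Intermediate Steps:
Function('C')(y) = Add(-7, Pow(y, 2), Mul(-1, y)) (Function('C')(y) = Add(-7, Add(Mul(y, y), Mul(-1, y))) = Add(-7, Add(Pow(y, 2), Mul(-1, y))) = Add(-7, Pow(y, 2), Mul(-1, y)))
Function('o')(v) = Add(-4, Pow(v, 2), Mul(-1, v)) (Function('o')(v) = Add(Add(-7, Pow(v, 2), Mul(-1, v)), Mul(-1, -3)) = Add(Add(-7, Pow(v, 2), Mul(-1, v)), 3) = Add(-4, Pow(v, 2), Mul(-1, v)))
Mul(Mul(Add(Add(-1, Function('o')(1)), 6), Mul(Add(6, 14), Add(8, 3))), 3) = Mul(Mul(Add(Add(-1, Add(-4, Pow(1, 2), Mul(-1, 1))), 6), Mul(Add(6, 14), Add(8, 3))), 3) = Mul(Mul(Add(Add(-1, Add(-4, 1, -1)), 6), Mul(20, 11)), 3) = Mul(Mul(Add(Add(-1, -4), 6), 220), 3) = Mul(Mul(Add(-5, 6), 220), 3) = Mul(Mul(1, 220), 3) = Mul(220, 3) = 660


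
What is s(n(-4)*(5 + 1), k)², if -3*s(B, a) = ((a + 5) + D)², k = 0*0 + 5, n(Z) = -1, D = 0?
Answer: 10000/9 ≈ 1111.1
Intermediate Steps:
k = 5 (k = 0 + 5 = 5)
s(B, a) = -(5 + a)²/3 (s(B, a) = -((a + 5) + 0)²/3 = -((5 + a) + 0)²/3 = -(5 + a)²/3)
s(n(-4)*(5 + 1), k)² = (-(5 + 5)²/3)² = (-⅓*10²)² = (-⅓*100)² = (-100/3)² = 10000/9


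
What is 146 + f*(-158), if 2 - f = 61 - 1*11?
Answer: 7730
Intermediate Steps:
f = -48 (f = 2 - (61 - 1*11) = 2 - (61 - 11) = 2 - 1*50 = 2 - 50 = -48)
146 + f*(-158) = 146 - 48*(-158) = 146 + 7584 = 7730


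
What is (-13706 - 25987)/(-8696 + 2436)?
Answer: 39693/6260 ≈ 6.3407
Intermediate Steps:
(-13706 - 25987)/(-8696 + 2436) = -39693/(-6260) = -39693*(-1/6260) = 39693/6260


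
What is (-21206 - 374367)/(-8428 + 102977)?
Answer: -395573/94549 ≈ -4.1838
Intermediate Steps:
(-21206 - 374367)/(-8428 + 102977) = -395573/94549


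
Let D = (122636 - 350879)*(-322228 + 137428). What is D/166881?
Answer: 1278160800/5057 ≈ 2.5275e+5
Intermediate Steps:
D = 42179306400 (D = -228243*(-184800) = 42179306400)
D/166881 = 42179306400/166881 = 42179306400*(1/166881) = 1278160800/5057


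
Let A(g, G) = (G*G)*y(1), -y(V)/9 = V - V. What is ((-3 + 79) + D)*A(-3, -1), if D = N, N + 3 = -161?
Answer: 0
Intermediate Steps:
y(V) = 0 (y(V) = -9*(V - V) = -9*0 = 0)
N = -164 (N = -3 - 161 = -164)
D = -164
A(g, G) = 0 (A(g, G) = (G*G)*0 = G²*0 = 0)
((-3 + 79) + D)*A(-3, -1) = ((-3 + 79) - 164)*0 = (76 - 164)*0 = -88*0 = 0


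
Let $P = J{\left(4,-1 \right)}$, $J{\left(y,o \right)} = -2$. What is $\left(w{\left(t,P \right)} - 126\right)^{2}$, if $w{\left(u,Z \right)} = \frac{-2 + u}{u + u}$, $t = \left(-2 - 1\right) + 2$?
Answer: $\frac{62001}{4} \approx 15500.0$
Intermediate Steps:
$P = -2$
$t = -1$ ($t = -3 + 2 = -1$)
$w{\left(u,Z \right)} = \frac{-2 + u}{2 u}$
$\left(w{\left(t,P \right)} - 126\right)^{2} = \left(\frac{-2 - 1}{2 \left(-1\right)} - 126\right)^{2} = \left(\frac{1}{2} \left(-1\right) \left(-3\right) - 126\right)^{2} = \left(\frac{3}{2} - 126\right)^{2} = \left(- \frac{249}{2}\right)^{2} = \frac{62001}{4}$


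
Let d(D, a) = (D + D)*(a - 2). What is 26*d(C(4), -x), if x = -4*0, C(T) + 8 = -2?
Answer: 1040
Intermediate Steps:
C(T) = -10 (C(T) = -8 - 2 = -10)
x = 0
d(D, a) = 2*D*(-2 + a) (d(D, a) = (2*D)*(-2 + a) = 2*D*(-2 + a))
26*d(C(4), -x) = 26*(2*(-10)*(-2 - 1*0)) = 26*(2*(-10)*(-2 + 0)) = 26*(2*(-10)*(-2)) = 26*40 = 1040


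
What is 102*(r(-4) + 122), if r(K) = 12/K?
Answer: 12138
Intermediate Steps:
102*(r(-4) + 122) = 102*(12/(-4) + 122) = 102*(12*(-¼) + 122) = 102*(-3 + 122) = 102*119 = 12138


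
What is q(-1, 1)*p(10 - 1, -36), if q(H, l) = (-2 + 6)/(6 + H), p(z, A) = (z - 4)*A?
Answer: -144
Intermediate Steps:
p(z, A) = A*(-4 + z) (p(z, A) = (-4 + z)*A = A*(-4 + z))
q(H, l) = 4/(6 + H)
q(-1, 1)*p(10 - 1, -36) = (4/(6 - 1))*(-36*(-4 + (10 - 1))) = (4/5)*(-36*(-4 + 9)) = (4*(1/5))*(-36*5) = (4/5)*(-180) = -144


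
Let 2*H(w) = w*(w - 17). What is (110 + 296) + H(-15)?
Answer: 646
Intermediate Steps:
H(w) = w*(-17 + w)/2 (H(w) = (w*(w - 17))/2 = (w*(-17 + w))/2 = w*(-17 + w)/2)
(110 + 296) + H(-15) = (110 + 296) + (½)*(-15)*(-17 - 15) = 406 + (½)*(-15)*(-32) = 406 + 240 = 646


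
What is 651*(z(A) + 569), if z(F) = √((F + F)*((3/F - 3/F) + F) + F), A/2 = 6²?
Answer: 370419 + 3906*√290 ≈ 4.3694e+5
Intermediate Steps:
A = 72 (A = 2*6² = 2*36 = 72)
z(F) = √(F + 2*F²) (z(F) = √((2*F)*(0 + F) + F) = √((2*F)*F + F) = √(2*F² + F) = √(F + 2*F²))
651*(z(A) + 569) = 651*(√(72*(1 + 2*72)) + 569) = 651*(√(72*(1 + 144)) + 569) = 651*(√(72*145) + 569) = 651*(√10440 + 569) = 651*(6*√290 + 569) = 651*(569 + 6*√290) = 370419 + 3906*√290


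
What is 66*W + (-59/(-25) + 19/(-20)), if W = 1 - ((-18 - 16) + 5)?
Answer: 198141/100 ≈ 1981.4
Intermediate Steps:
W = 30 (W = 1 - (-34 + 5) = 1 - 1*(-29) = 1 + 29 = 30)
66*W + (-59/(-25) + 19/(-20)) = 66*30 + (-59/(-25) + 19/(-20)) = 1980 + (-59*(-1/25) + 19*(-1/20)) = 1980 + (59/25 - 19/20) = 1980 + 141/100 = 198141/100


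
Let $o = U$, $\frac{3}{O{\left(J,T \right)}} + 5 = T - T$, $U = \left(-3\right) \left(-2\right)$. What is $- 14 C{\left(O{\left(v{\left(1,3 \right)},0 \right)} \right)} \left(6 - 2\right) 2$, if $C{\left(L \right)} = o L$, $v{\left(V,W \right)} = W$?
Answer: $\frac{2016}{5} \approx 403.2$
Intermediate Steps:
$U = 6$
$O{\left(J,T \right)} = - \frac{3}{5}$ ($O{\left(J,T \right)} = \frac{3}{-5 + \left(T - T\right)} = \frac{3}{-5 + 0} = \frac{3}{-5} = 3 \left(- \frac{1}{5}\right) = - \frac{3}{5}$)
$o = 6$
$C{\left(L \right)} = 6 L$
$- 14 C{\left(O{\left(v{\left(1,3 \right)},0 \right)} \right)} \left(6 - 2\right) 2 = - 14 \cdot 6 \left(- \frac{3}{5}\right) \left(6 - 2\right) 2 = \left(-14\right) \left(- \frac{18}{5}\right) 4 \cdot 2 = \frac{252}{5} \cdot 8 = \frac{2016}{5}$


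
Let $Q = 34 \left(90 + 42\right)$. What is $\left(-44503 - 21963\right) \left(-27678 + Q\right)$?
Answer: $1541346540$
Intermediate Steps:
$Q = 4488$ ($Q = 34 \cdot 132 = 4488$)
$\left(-44503 - 21963\right) \left(-27678 + Q\right) = \left(-44503 - 21963\right) \left(-27678 + 4488\right) = \left(-66466\right) \left(-23190\right) = 1541346540$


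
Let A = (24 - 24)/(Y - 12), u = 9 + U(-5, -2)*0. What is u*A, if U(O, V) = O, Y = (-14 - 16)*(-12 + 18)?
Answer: 0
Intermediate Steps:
Y = -180 (Y = -30*6 = -180)
u = 9 (u = 9 - 5*0 = 9 + 0 = 9)
A = 0 (A = (24 - 24)/(-180 - 12) = 0/(-192) = 0*(-1/192) = 0)
u*A = 9*0 = 0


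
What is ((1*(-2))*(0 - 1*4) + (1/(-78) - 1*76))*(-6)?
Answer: 5305/13 ≈ 408.08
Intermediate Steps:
((1*(-2))*(0 - 1*4) + (1/(-78) - 1*76))*(-6) = (-2*(0 - 4) + (-1/78 - 76))*(-6) = (-2*(-4) - 5929/78)*(-6) = (8 - 5929/78)*(-6) = -5305/78*(-6) = 5305/13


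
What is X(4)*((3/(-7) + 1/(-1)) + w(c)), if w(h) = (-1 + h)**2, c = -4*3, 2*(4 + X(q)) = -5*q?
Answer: -2346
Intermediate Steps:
X(q) = -4 - 5*q/2 (X(q) = -4 + (-5*q)/2 = -4 - 5*q/2)
c = -12 (c = -1*12 = -12)
X(4)*((3/(-7) + 1/(-1)) + w(c)) = (-4 - 5/2*4)*((3/(-7) + 1/(-1)) + (-1 - 12)**2) = (-4 - 10)*((3*(-1/7) + 1*(-1)) + (-13)**2) = -14*((-3/7 - 1) + 169) = -14*(-10/7 + 169) = -14*1173/7 = -2346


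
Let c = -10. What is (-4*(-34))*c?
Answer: -1360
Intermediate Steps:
(-4*(-34))*c = -4*(-34)*(-10) = 136*(-10) = -1360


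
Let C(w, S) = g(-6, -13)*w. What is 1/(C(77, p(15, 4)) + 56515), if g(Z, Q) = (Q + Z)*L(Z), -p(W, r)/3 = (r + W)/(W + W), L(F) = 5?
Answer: 1/49200 ≈ 2.0325e-5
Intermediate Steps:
p(W, r) = -3*(W + r)/(2*W) (p(W, r) = -3*(r + W)/(W + W) = -3*(W + r)/(2*W))
g(Z, Q) = 5*Q + 5*Z (g(Z, Q) = (Q + Z)*5 = 5*Q + 5*Z)
C(w, S) = -95*w (C(w, S) = (5*(-13) + 5*(-6))*w = (-65 - 30)*w = -95*w)
1/(C(77, p(15, 4)) + 56515) = 1/(-95*77 + 56515) = 1/(-7315 + 56515) = 1/49200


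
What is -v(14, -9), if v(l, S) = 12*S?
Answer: 108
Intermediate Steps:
-v(14, -9) = -12*(-9) = -1*(-108) = 108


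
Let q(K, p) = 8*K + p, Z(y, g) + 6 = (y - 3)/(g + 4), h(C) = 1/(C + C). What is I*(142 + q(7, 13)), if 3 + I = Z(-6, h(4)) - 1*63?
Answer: -172176/11 ≈ -15652.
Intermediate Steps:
h(C) = 1/(2*C)
Z(y, g) = -6 + (-3 + y)/(4 + g) (Z(y, g) = -6 + (y - 3)/(g + 4) = -6 + (-3 + y)/(4 + g))
q(K, p) = p + 8*K
I = -816/11 (I = -3 + ((-27 - 6 - 3/4)/(4 + (½)/4) - 1*63) = -3 + ((-27 - 6 - 3/4)/(4 + (½)*(¼)) - 63) = -3 + ((-27 - 6 - 6*⅛)/(4 + ⅛) - 63) = -3 + ((-27 - 6 - ¾)/(33/8) - 63) = -3 + ((8/33)*(-135/4) - 63) = -3 + (-90/11 - 63) = -3 - 783/11 = -816/11 ≈ -74.182)
I*(142 + q(7, 13)) = -816*(142 + (13 + 8*7))/11 = -816*(142 + (13 + 56))/11 = -816*(142 + 69)/11 = -816/11*211 = -172176/11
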